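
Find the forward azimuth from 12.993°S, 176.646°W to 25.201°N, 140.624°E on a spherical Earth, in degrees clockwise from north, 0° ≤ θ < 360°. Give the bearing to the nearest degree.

313°

Δλ = 140.624 − -176.646 = 317.270°; wrapped into (−180°, 180°]: -42.730°.
θ = atan2( sin Δλ · cos φ₂ , cos φ₁ · sin φ₂ − sin φ₁ · cos φ₂ · cos Δλ )
  = atan2(-0.61396, 0.56433) = -47.412° → normalised to [0°, 360°): 312.588°.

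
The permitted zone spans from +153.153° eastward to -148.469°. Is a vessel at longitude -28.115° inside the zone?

No

Band width going east from +153.153° to -148.469°: ((-148.469 − 153.153) mod 360) = 58.378°.
Offset of -28.115° east of the west edge: ((-28.115 − 153.153) mod 360) = 178.732°.
178.732° > 58.378° ⇒ outside.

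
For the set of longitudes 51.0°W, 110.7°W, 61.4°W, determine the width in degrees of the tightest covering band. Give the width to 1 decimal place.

59.7°

Sort the longitudes: -110.7°, -61.4°, -51.0°.
Eastward gaps between consecutive values (wrapping around): 49.3°, 10.4°, 300.3°.
Largest gap = 300.3° ⇒ minimal covering band is its complement: 360° − 300.3° = 59.7°.
Band runs from -110.7° eastward to -51.0°.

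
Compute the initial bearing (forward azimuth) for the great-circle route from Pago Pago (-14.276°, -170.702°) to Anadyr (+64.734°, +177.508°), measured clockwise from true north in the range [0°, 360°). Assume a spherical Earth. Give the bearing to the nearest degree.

Δλ = 177.508 − -170.702 = 348.210°; wrapped into (−180°, 180°]: -11.790°.
θ = atan2( sin Δλ · cos φ₂ , cos φ₁ · sin φ₂ − sin φ₁ · cos φ₂ · cos Δλ )
  = atan2(-0.08721, 0.97944) = -5.088° → normalised to [0°, 360°): 354.912°.

355°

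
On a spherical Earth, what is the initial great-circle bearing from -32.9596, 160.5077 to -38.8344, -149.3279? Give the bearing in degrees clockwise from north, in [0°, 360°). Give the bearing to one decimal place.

113.1°

Δλ = -149.3279 − 160.5077 = -309.8356°; wrapped into (−180°, 180°]: 50.1644°.
θ = atan2( sin Δλ · cos φ₂ , cos φ₁ · sin φ₂ − sin φ₁ · cos φ₂ · cos Δλ )
  = atan2(0.59815, -0.25467) = 113.062° → normalised to [0°, 360°): 113.062°.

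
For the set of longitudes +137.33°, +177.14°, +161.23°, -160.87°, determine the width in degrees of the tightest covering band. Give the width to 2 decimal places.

61.80°

Sort the longitudes: -160.87°, +137.33°, +161.23°, +177.14°.
Eastward gaps between consecutive values (wrapping around): 298.20°, 23.90°, 15.91°, 21.99°.
Largest gap = 298.20° ⇒ minimal covering band is its complement: 360° − 298.20° = 61.80°.
Band runs from +137.33° eastward to -160.87°, crossing the antimeridian.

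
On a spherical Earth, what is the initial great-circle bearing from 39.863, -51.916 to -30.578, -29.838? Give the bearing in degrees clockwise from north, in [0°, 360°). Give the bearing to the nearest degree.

160°

Δλ = -29.838 − -51.916 = 22.078°.
θ = atan2( sin Δλ · cos φ₂ , cos φ₁ · sin φ₂ − sin φ₁ · cos φ₂ · cos Δλ )
  = atan2(0.32360, -0.90183) = 160.261° → normalised to [0°, 360°): 160.261°.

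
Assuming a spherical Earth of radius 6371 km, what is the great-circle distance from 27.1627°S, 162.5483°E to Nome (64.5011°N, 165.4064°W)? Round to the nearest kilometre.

10565 km

Δλ = -165.4064 − 162.5483 = -327.9547°; wrapped into (−180°, 180°]: 32.0453°.
Δφ = 64.5011 − -27.1627 = 91.6638°.
a = sin²(Δφ/2) + cos φ₁ · cos φ₂ · sin²(Δλ/2) = 0.543698.
c = 2·atan2(√a, √(1−a)) = 1.65830 rad → d = 6371·c ≈ 10565.05 km.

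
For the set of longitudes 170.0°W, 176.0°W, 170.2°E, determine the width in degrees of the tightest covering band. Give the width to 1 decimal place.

Sort the longitudes: -176.0°, -170.0°, +170.2°.
Eastward gaps between consecutive values (wrapping around): 6.0°, 340.2°, 13.8°.
Largest gap = 340.2° ⇒ minimal covering band is its complement: 360° − 340.2° = 19.8°.
Band runs from +170.2° eastward to -170.0°, crossing the antimeridian.

19.8°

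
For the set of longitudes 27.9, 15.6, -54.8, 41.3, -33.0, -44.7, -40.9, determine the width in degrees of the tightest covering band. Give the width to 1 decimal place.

96.1°

Sort the longitudes: -54.8°, -44.7°, -40.9°, -33.0°, +15.6°, +27.9°, +41.3°.
Eastward gaps between consecutive values (wrapping around): 10.1°, 3.8°, 7.9°, 48.6°, 12.3°, 13.4°, 263.9°.
Largest gap = 263.9° ⇒ minimal covering band is its complement: 360° − 263.9° = 96.1°.
Band runs from -54.8° eastward to +41.3°.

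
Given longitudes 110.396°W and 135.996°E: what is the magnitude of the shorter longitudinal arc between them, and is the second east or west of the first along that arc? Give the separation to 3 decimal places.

Raw difference: 135.996 − -110.396 = 246.392°.
Normalise into (−180°, 180°]: 246.392° − 360° = -113.608°.
Negative ⇒ the second point lies to the west; separation 113.608°.

113.608° west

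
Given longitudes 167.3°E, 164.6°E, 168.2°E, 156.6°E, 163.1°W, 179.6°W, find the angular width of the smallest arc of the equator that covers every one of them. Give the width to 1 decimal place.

Sort the longitudes: -179.6°, -163.1°, +156.6°, +164.6°, +167.3°, +168.2°.
Eastward gaps between consecutive values (wrapping around): 16.5°, 319.7°, 8.0°, 2.7°, 0.9°, 12.2°.
Largest gap = 319.7° ⇒ minimal covering band is its complement: 360° − 319.7° = 40.3°.
Band runs from +156.6° eastward to -163.1°, crossing the antimeridian.

40.3°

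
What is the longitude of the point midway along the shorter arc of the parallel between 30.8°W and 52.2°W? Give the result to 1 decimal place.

Signed shortest Δλ from -30.8° to -52.2° is -21.4°.
Midpoint longitude = -30.8° + (-21.4°)/2 = -30.8° − 10.7° = -41.5°.

41.5°W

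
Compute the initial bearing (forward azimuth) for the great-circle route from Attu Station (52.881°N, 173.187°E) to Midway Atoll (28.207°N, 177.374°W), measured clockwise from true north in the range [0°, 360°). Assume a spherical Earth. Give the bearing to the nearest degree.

Δλ = -177.374 − 173.187 = -350.561°; wrapped into (−180°, 180°]: 9.439°.
θ = atan2( sin Δλ · cos φ₂ , cos φ₁ · sin φ₂ − sin φ₁ · cos φ₂ · cos Δλ )
  = atan2(0.14452, -0.40794) = 160.492° → normalised to [0°, 360°): 160.492°.

160°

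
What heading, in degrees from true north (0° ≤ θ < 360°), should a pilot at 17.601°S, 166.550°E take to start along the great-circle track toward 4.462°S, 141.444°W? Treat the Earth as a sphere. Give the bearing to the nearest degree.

Δλ = -141.444 − 166.550 = -307.994°; wrapped into (−180°, 180°]: 52.006°.
θ = atan2( sin Δλ · cos φ₂ , cos φ₁ · sin φ₂ − sin φ₁ · cos φ₂ · cos Δλ )
  = atan2(0.78569, 0.11142) = 81.928° → normalised to [0°, 360°): 81.928°.

82°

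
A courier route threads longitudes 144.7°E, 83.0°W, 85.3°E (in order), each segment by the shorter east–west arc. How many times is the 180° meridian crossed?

Leg 1: +144.7° → -83.0°, shortest Δλ = 132.3° (east) — crosses 180°.
Leg 2: -83.0° → +85.3°, shortest Δλ = 168.3° (east) — does not cross 180°.
Total crossings: 1.

1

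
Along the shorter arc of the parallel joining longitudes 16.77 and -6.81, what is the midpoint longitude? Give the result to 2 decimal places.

+4.98°

Signed shortest Δλ from +16.77° to -6.81° is -23.58°.
Midpoint longitude = +16.77° + (-23.58°)/2 = +16.77° − 11.79° = +4.98°.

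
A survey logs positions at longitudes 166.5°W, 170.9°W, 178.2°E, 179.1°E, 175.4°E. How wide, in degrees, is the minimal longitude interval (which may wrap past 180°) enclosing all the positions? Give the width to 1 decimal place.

18.1°

Sort the longitudes: -170.9°, -166.5°, +175.4°, +178.2°, +179.1°.
Eastward gaps between consecutive values (wrapping around): 4.4°, 341.9°, 2.8°, 0.9°, 10.0°.
Largest gap = 341.9° ⇒ minimal covering band is its complement: 360° − 341.9° = 18.1°.
Band runs from +175.4° eastward to -166.5°, crossing the antimeridian.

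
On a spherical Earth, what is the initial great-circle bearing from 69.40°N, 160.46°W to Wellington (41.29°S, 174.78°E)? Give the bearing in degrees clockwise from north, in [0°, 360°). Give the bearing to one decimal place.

Δλ = 174.78 − -160.46 = 335.24°; wrapped into (−180°, 180°]: -24.76°.
θ = atan2( sin Δλ · cos φ₂ , cos φ₁ · sin φ₂ − sin φ₁ · cos φ₂ · cos Δλ )
  = atan2(-0.31469, -0.87085) = -160.132° → normalised to [0°, 360°): 199.868°.

199.9°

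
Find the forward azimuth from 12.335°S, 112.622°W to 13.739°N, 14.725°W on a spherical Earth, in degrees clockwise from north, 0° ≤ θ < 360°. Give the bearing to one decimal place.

78.1°

Δλ = -14.725 − -112.622 = 97.897°.
θ = atan2( sin Δλ · cos φ₂ , cos φ₁ · sin φ₂ − sin φ₁ · cos φ₂ · cos Δλ )
  = atan2(0.96218, 0.20351) = 78.058° → normalised to [0°, 360°): 78.058°.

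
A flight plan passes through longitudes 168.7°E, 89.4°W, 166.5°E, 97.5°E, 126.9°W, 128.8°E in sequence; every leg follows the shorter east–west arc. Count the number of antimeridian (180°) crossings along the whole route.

4

Leg 1: +168.7° → -89.4°, shortest Δλ = 101.9° (east) — crosses 180°.
Leg 2: -89.4° → +166.5°, shortest Δλ = -104.1° (west) — crosses 180°.
Leg 3: +166.5° → +97.5°, shortest Δλ = -69.0° (west) — does not cross 180°.
Leg 4: +97.5° → -126.9°, shortest Δλ = 135.6° (east) — crosses 180°.
Leg 5: -126.9° → +128.8°, shortest Δλ = -104.3° (west) — crosses 180°.
Total crossings: 4.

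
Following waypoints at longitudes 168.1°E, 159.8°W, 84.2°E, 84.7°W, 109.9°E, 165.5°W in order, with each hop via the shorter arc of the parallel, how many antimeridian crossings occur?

4

Leg 1: +168.1° → -159.8°, shortest Δλ = 32.1° (east) — crosses 180°.
Leg 2: -159.8° → +84.2°, shortest Δλ = -116.0° (west) — crosses 180°.
Leg 3: +84.2° → -84.7°, shortest Δλ = -168.9° (west) — does not cross 180°.
Leg 4: -84.7° → +109.9°, shortest Δλ = -165.4° (west) — crosses 180°.
Leg 5: +109.9° → -165.5°, shortest Δλ = 84.6° (east) — crosses 180°.
Total crossings: 4.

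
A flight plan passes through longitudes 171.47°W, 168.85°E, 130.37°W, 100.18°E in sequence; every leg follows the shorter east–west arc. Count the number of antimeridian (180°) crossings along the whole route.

Leg 1: -171.47° → +168.85°, shortest Δλ = -19.68° (west) — crosses 180°.
Leg 2: +168.85° → -130.37°, shortest Δλ = 60.78° (east) — crosses 180°.
Leg 3: -130.37° → +100.18°, shortest Δλ = -129.45° (west) — crosses 180°.
Total crossings: 3.

3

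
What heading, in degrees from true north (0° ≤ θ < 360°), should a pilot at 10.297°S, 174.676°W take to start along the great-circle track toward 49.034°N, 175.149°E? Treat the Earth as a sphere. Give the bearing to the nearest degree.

Δλ = 175.149 − -174.676 = 349.825°; wrapped into (−180°, 180°]: -10.175°.
θ = atan2( sin Δλ · cos φ₂ , cos φ₁ · sin φ₂ − sin φ₁ · cos φ₂ · cos Δλ )
  = atan2(-0.11582, 0.85829) = -7.685° → normalised to [0°, 360°): 352.315°.

352°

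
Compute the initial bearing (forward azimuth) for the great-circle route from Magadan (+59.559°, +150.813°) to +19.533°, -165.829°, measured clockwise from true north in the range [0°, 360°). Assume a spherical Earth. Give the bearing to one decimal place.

123.1°

Δλ = -165.829 − 150.813 = -316.642°; wrapped into (−180°, 180°]: 43.358°.
θ = atan2( sin Δλ · cos φ₂ , cos φ₁ · sin φ₂ − sin φ₁ · cos φ₂ · cos Δλ )
  = atan2(0.64704, -0.42138) = 123.074° → normalised to [0°, 360°): 123.074°.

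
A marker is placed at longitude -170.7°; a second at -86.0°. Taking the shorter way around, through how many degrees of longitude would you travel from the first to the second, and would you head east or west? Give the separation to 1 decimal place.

84.7° east

Raw difference: -86.0 − -170.7 = 84.7°.
Normalise into (−180°, 180°]: 84.7° stays 84.7°.
Positive ⇒ the second point lies to the east; separation 84.7°.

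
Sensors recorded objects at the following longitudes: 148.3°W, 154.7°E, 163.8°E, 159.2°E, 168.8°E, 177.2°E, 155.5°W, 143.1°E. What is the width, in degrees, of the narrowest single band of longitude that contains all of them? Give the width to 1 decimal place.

Sort the longitudes: -155.5°, -148.3°, +143.1°, +154.7°, +159.2°, +163.8°, +168.8°, +177.2°.
Eastward gaps between consecutive values (wrapping around): 7.2°, 291.4°, 11.6°, 4.5°, 4.6°, 5.0°, 8.4°, 27.3°.
Largest gap = 291.4° ⇒ minimal covering band is its complement: 360° − 291.4° = 68.6°.
Band runs from +143.1° eastward to -148.3°, crossing the antimeridian.

68.6°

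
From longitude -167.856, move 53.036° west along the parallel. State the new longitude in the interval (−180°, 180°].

Start at -167.856°; shift −53.036° → -220.892°.
-220.892° lies outside (−180°, 180°]; add 360° → +139.108°.

+139.108°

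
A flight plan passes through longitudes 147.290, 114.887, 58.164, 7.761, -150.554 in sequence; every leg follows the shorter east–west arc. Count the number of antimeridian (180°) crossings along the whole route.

0

Leg 1: +147.290° → +114.887°, shortest Δλ = -32.403° (west) — does not cross 180°.
Leg 2: +114.887° → +58.164°, shortest Δλ = -56.723° (west) — does not cross 180°.
Leg 3: +58.164° → +7.761°, shortest Δλ = -50.403° (west) — does not cross 180°.
Leg 4: +7.761° → -150.554°, shortest Δλ = -158.315° (west) — does not cross 180°.
Total crossings: 0.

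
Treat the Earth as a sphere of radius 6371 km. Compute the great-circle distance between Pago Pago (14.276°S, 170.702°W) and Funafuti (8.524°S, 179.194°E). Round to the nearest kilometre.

1273 km

Δλ = 179.194 − -170.702 = 349.896°; wrapped into (−180°, 180°]: -10.104°.
Δφ = -8.524 − -14.276 = 5.752°.
a = sin²(Δφ/2) + cos φ₁ · cos φ₂ · sin²(Δλ/2) = 0.009950.
c = 2·atan2(√a, √(1−a)) = 0.19983 rad → d = 6371·c ≈ 1273.10 km.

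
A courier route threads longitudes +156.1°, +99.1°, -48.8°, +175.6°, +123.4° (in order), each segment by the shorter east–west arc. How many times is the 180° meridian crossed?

1

Leg 1: +156.1° → +99.1°, shortest Δλ = -57.0° (west) — does not cross 180°.
Leg 2: +99.1° → -48.8°, shortest Δλ = -147.9° (west) — does not cross 180°.
Leg 3: -48.8° → +175.6°, shortest Δλ = -135.6° (west) — crosses 180°.
Leg 4: +175.6° → +123.4°, shortest Δλ = -52.2° (west) — does not cross 180°.
Total crossings: 1.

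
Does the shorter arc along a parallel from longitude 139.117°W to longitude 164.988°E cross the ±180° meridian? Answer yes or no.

Yes

Naïve |164.988 − -139.117| = 304.105° > 180°, so the shorter arc goes the other way round — across 180°.
Signed shortest Δλ = ((164.988 − -139.117 + 180) mod 360) − 180 = -55.895°.
Going west by 55.895° from -139.117° passes through 180° before reaching +164.988°.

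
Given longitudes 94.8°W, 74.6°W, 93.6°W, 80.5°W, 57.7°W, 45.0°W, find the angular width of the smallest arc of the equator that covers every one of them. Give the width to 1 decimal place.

Sort the longitudes: -94.8°, -93.6°, -80.5°, -74.6°, -57.7°, -45.0°.
Eastward gaps between consecutive values (wrapping around): 1.2°, 13.1°, 5.9°, 16.9°, 12.7°, 310.2°.
Largest gap = 310.2° ⇒ minimal covering band is its complement: 360° − 310.2° = 49.8°.
Band runs from -94.8° eastward to -45.0°.

49.8°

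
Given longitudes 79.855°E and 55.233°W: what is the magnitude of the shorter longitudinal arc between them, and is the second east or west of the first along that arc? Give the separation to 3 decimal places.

135.088° west

Raw difference: -55.233 − 79.855 = -135.088°.
Normalise into (−180°, 180°]: -135.088° stays -135.088°.
Negative ⇒ the second point lies to the west; separation 135.088°.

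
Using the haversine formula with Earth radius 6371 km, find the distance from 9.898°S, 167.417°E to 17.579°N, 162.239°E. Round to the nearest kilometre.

3108 km

Δλ = 162.239 − 167.417 = -5.178°.
Δφ = 17.579 − -9.898 = 27.477°.
a = sin²(Δφ/2) + cos φ₁ · cos φ₂ · sin²(Δλ/2) = 0.058318.
c = 2·atan2(√a, √(1−a)) = 0.48781 rad → d = 6371·c ≈ 3107.81 km.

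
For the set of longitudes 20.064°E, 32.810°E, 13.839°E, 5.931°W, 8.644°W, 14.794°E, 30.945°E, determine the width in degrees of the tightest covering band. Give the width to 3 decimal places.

Sort the longitudes: -8.644°, -5.931°, +13.839°, +14.794°, +20.064°, +30.945°, +32.810°.
Eastward gaps between consecutive values (wrapping around): 2.713°, 19.770°, 0.955°, 5.270°, 10.881°, 1.865°, 318.546°.
Largest gap = 318.546° ⇒ minimal covering band is its complement: 360° − 318.546° = 41.454°.
Band runs from -8.644° eastward to +32.810°.

41.454°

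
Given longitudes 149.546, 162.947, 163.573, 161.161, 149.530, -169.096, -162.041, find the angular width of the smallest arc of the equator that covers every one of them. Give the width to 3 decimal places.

Sort the longitudes: -169.096°, -162.041°, +149.530°, +149.546°, +161.161°, +162.947°, +163.573°.
Eastward gaps between consecutive values (wrapping around): 7.055°, 311.571°, 0.016°, 11.615°, 1.786°, 0.626°, 27.331°.
Largest gap = 311.571° ⇒ minimal covering band is its complement: 360° − 311.571° = 48.429°.
Band runs from +149.530° eastward to -162.041°, crossing the antimeridian.

48.429°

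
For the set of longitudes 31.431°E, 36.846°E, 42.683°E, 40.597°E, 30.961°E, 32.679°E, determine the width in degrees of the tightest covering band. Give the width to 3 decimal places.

Sort the longitudes: +30.961°, +31.431°, +32.679°, +36.846°, +40.597°, +42.683°.
Eastward gaps between consecutive values (wrapping around): 0.470°, 1.248°, 4.167°, 3.751°, 2.086°, 348.278°.
Largest gap = 348.278° ⇒ minimal covering band is its complement: 360° − 348.278° = 11.722°.
Band runs from +30.961° eastward to +42.683°.

11.722°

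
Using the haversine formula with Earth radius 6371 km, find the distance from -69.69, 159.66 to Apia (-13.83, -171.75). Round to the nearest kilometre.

6523 km

Δλ = -171.75 − 159.66 = -331.41°; wrapped into (−180°, 180°]: 28.59°.
Δφ = -13.83 − -69.69 = 55.86°.
a = sin²(Δφ/2) + cos φ₁ · cos φ₂ · sin²(Δλ/2) = 0.239940.
c = 2·atan2(√a, √(1−a)) = 1.02380 rad → d = 6371·c ≈ 6522.65 km.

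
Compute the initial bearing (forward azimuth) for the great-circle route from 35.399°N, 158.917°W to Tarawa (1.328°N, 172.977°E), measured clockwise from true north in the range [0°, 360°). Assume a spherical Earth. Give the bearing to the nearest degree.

224°

Δλ = 172.977 − -158.917 = 331.894°; wrapped into (−180°, 180°]: -28.106°.
θ = atan2( sin Δλ · cos φ₂ , cos φ₁ · sin φ₂ − sin φ₁ · cos φ₂ · cos Δλ )
  = atan2(-0.47098, -0.49193) = -136.246° → normalised to [0°, 360°): 223.754°.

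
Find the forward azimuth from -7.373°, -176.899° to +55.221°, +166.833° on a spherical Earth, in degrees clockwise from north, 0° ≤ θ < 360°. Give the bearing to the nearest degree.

Δλ = 166.833 − -176.899 = 343.732°; wrapped into (−180°, 180°]: -16.268°.
θ = atan2( sin Δλ · cos φ₂ , cos φ₁ · sin φ₂ − sin φ₁ · cos φ₂ · cos Δλ )
  = atan2(-0.15979, 0.88484) = -10.237° → normalised to [0°, 360°): 349.763°.

350°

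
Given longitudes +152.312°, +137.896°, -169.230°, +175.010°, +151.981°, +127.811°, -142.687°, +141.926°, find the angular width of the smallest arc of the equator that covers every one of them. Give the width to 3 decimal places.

89.502°

Sort the longitudes: -169.230°, -142.687°, +127.811°, +137.896°, +141.926°, +151.981°, +152.312°, +175.010°.
Eastward gaps between consecutive values (wrapping around): 26.543°, 270.498°, 10.085°, 4.030°, 10.055°, 0.331°, 22.698°, 15.760°.
Largest gap = 270.498° ⇒ minimal covering band is its complement: 360° − 270.498° = 89.502°.
Band runs from +127.811° eastward to -142.687°, crossing the antimeridian.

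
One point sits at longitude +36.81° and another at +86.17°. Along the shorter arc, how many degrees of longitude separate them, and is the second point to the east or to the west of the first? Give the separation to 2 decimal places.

49.36° east

Raw difference: 86.17 − 36.81 = 49.36°.
Normalise into (−180°, 180°]: 49.36° stays 49.36°.
Positive ⇒ the second point lies to the east; separation 49.36°.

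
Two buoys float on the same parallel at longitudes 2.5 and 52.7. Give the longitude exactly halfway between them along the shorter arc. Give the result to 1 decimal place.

Signed shortest Δλ from +2.5° to +52.7° is +50.2°.
Midpoint longitude = +2.5° + (+50.2°)/2 = +2.5° + 25.1° = +27.6°.

+27.6°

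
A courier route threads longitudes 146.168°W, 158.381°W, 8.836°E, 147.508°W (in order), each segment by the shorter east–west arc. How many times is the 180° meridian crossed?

Leg 1: -146.168° → -158.381°, shortest Δλ = -12.213° (west) — does not cross 180°.
Leg 2: -158.381° → +8.836°, shortest Δλ = 167.217° (east) — does not cross 180°.
Leg 3: +8.836° → -147.508°, shortest Δλ = -156.344° (west) — does not cross 180°.
Total crossings: 0.

0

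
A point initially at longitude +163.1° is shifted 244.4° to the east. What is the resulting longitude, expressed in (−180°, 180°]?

+47.5°

Start at +163.1°; shift +244.4° → +407.5°.
+407.5° lies outside (−180°, 180°]; subtract 360° → +47.5°.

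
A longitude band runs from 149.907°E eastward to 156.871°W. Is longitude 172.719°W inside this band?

Band width going east from +149.907° to -156.871°: ((-156.871 − 149.907) mod 360) = 53.222°.
Offset of -172.719° east of the west edge: ((-172.719 − 149.907) mod 360) = 37.374°.
37.374° ≤ 53.222° ⇒ inside.

Yes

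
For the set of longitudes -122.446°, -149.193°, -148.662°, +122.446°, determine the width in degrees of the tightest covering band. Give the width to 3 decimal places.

Sort the longitudes: -149.193°, -148.662°, -122.446°, +122.446°.
Eastward gaps between consecutive values (wrapping around): 0.531°, 26.216°, 244.892°, 88.361°.
Largest gap = 244.892° ⇒ minimal covering band is its complement: 360° − 244.892° = 115.108°.
Band runs from +122.446° eastward to -122.446°, crossing the antimeridian.

115.108°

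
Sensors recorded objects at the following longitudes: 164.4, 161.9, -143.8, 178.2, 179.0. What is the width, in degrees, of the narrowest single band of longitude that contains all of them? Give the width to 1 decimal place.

Sort the longitudes: -143.8°, +161.9°, +164.4°, +178.2°, +179.0°.
Eastward gaps between consecutive values (wrapping around): 305.7°, 2.5°, 13.8°, 0.8°, 37.2°.
Largest gap = 305.7° ⇒ minimal covering band is its complement: 360° − 305.7° = 54.3°.
Band runs from +161.9° eastward to -143.8°, crossing the antimeridian.

54.3°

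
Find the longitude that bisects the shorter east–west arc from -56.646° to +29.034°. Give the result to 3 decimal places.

-13.806°

Signed shortest Δλ from -56.646° to +29.034° is +85.680°.
Midpoint longitude = -56.646° + (+85.680°)/2 = -56.646° + 42.840° = -13.806°.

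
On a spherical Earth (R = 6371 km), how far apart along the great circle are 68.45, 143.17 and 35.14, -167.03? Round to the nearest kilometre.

4801 km

Δλ = -167.03 − 143.17 = -310.20°; wrapped into (−180°, 180°]: 49.80°.
Δφ = 35.14 − 68.45 = -33.31°.
a = sin²(Δφ/2) + cos φ₁ · cos φ₂ · sin²(Δλ/2) = 0.135391.
c = 2·atan2(√a, √(1−a)) = 0.75362 rad → d = 6371·c ≈ 4801.30 km.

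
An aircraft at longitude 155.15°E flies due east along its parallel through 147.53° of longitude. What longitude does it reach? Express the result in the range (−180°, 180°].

Start at +155.15°; shift +147.53° → +302.68°.
+302.68° lies outside (−180°, 180°]; subtract 360° → -57.32°.

57.32°W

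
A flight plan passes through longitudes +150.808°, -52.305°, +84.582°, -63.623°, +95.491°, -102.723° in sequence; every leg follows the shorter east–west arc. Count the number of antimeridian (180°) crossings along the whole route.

Leg 1: +150.808° → -52.305°, shortest Δλ = 156.887° (east) — crosses 180°.
Leg 2: -52.305° → +84.582°, shortest Δλ = 136.887° (east) — does not cross 180°.
Leg 3: +84.582° → -63.623°, shortest Δλ = -148.205° (west) — does not cross 180°.
Leg 4: -63.623° → +95.491°, shortest Δλ = 159.114° (east) — does not cross 180°.
Leg 5: +95.491° → -102.723°, shortest Δλ = 161.786° (east) — crosses 180°.
Total crossings: 2.

2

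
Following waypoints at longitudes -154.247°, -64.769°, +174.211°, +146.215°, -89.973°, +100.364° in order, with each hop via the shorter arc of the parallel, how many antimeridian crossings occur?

3

Leg 1: -154.247° → -64.769°, shortest Δλ = 89.478° (east) — does not cross 180°.
Leg 2: -64.769° → +174.211°, shortest Δλ = -121.02° (west) — crosses 180°.
Leg 3: +174.211° → +146.215°, shortest Δλ = -27.996° (west) — does not cross 180°.
Leg 4: +146.215° → -89.973°, shortest Δλ = 123.812° (east) — crosses 180°.
Leg 5: -89.973° → +100.364°, shortest Δλ = -169.663° (west) — crosses 180°.
Total crossings: 3.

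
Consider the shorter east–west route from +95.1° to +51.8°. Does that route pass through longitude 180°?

Signed shortest Δλ = ((51.8 − 95.1 + 180) mod 360) − 180 = -43.3°.
Going west by 43.3° from +95.1° reaches +51.8° without touching 180°.

No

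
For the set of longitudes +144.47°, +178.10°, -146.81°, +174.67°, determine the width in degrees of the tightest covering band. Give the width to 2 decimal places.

Sort the longitudes: -146.81°, +144.47°, +174.67°, +178.10°.
Eastward gaps between consecutive values (wrapping around): 291.28°, 30.20°, 3.43°, 35.09°.
Largest gap = 291.28° ⇒ minimal covering band is its complement: 360° − 291.28° = 68.72°.
Band runs from +144.47° eastward to -146.81°, crossing the antimeridian.

68.72°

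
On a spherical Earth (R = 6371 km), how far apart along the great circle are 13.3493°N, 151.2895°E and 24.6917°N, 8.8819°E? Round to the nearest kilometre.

14139 km

Δλ = 8.8819 − 151.2895 = -142.4076°.
Δφ = 24.6917 − 13.3493 = 11.3424°.
a = sin²(Δφ/2) + cos φ₁ · cos φ₂ · sin²(Δλ/2) = 0.802011.
c = 2·atan2(√a, √(1−a)) = 2.21933 rad → d = 6371·c ≈ 14139.38 km.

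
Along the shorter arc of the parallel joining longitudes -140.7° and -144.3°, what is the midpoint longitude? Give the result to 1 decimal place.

Signed shortest Δλ from -140.7° to -144.3° is -3.6°.
Midpoint longitude = -140.7° + (-3.6°)/2 = -140.7° − 1.8° = -142.5°.

-142.5°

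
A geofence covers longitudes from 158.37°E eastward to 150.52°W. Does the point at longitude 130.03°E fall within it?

Band width going east from +158.37° to -150.52°: ((-150.52 − 158.37) mod 360) = 51.11°.
Offset of +130.03° east of the west edge: ((130.03 − 158.37) mod 360) = 331.66°.
331.66° > 51.11° ⇒ outside.

No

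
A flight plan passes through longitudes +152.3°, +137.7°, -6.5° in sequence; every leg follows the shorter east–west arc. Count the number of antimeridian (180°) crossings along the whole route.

Leg 1: +152.3° → +137.7°, shortest Δλ = -14.6° (west) — does not cross 180°.
Leg 2: +137.7° → -6.5°, shortest Δλ = -144.2° (west) — does not cross 180°.
Total crossings: 0.

0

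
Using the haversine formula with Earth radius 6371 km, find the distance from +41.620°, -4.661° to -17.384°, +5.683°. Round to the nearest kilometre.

Δλ = 5.683 − -4.661 = 10.344°.
Δφ = -17.384 − 41.620 = -59.004°.
a = sin²(Δφ/2) + cos φ₁ · cos φ₂ · sin²(Δλ/2) = 0.248308.
c = 2·atan2(√a, √(1−a)) = 1.04329 rad → d = 6371·c ≈ 6646.78 km.

6647 km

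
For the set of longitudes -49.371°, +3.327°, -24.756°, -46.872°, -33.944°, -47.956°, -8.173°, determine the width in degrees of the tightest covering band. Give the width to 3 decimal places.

52.698°

Sort the longitudes: -49.371°, -47.956°, -46.872°, -33.944°, -24.756°, -8.173°, +3.327°.
Eastward gaps between consecutive values (wrapping around): 1.415°, 1.084°, 12.928°, 9.188°, 16.583°, 11.500°, 307.302°.
Largest gap = 307.302° ⇒ minimal covering band is its complement: 360° − 307.302° = 52.698°.
Band runs from -49.371° eastward to +3.327°.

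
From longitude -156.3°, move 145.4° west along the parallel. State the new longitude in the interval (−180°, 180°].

Start at -156.3°; shift −145.4° → -301.7°.
-301.7° lies outside (−180°, 180°]; add 360° → +58.3°.

+58.3°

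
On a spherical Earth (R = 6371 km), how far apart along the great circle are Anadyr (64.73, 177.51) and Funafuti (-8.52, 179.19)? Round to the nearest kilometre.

8146 km

Δλ = 179.19 − 177.51 = 1.68°.
Δφ = -8.52 − 64.73 = -73.25°.
a = sin²(Δφ/2) + cos φ₁ · cos φ₂ · sin²(Δλ/2) = 0.355993.
c = 2·atan2(√a, √(1−a)) = 1.27864 rad → d = 6371·c ≈ 8146.24 km.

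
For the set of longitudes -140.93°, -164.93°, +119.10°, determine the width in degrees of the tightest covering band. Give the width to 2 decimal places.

Sort the longitudes: -164.93°, -140.93°, +119.10°.
Eastward gaps between consecutive values (wrapping around): 24.00°, 260.03°, 75.97°.
Largest gap = 260.03° ⇒ minimal covering band is its complement: 360° − 260.03° = 99.97°.
Band runs from +119.10° eastward to -140.93°, crossing the antimeridian.

99.97°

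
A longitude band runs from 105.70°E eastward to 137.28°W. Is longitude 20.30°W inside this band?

Band width going east from +105.70° to -137.28°: ((-137.28 − 105.70) mod 360) = 117.02°.
Offset of -20.30° east of the west edge: ((-20.30 − 105.70) mod 360) = 234.00°.
234.00° > 117.02° ⇒ outside.

No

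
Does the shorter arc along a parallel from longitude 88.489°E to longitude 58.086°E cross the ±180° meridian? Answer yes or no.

No

Signed shortest Δλ = ((58.086 − 88.489 + 180) mod 360) − 180 = -30.403°.
Going west by 30.403° from +88.489° reaches +58.086° without touching 180°.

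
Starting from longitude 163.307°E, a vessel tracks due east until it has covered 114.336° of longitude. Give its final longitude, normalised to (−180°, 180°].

Start at +163.307°; shift +114.336° → +277.643°.
+277.643° lies outside (−180°, 180°]; subtract 360° → -82.357°.

82.357°W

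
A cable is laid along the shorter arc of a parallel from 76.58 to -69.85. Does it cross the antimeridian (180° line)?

No

Signed shortest Δλ = ((-69.85 − 76.58 + 180) mod 360) − 180 = -146.43°.
Going west by 146.43° from +76.58° reaches -69.85° without touching 180°.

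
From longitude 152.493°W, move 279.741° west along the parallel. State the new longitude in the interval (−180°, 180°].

72.234°W

Start at -152.493°; shift −279.741° → -432.234°.
-432.234° lies outside (−180°, 180°]; add 360° → -72.234°.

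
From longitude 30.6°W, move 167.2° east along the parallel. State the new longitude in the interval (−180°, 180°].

136.6°E

Start at -30.6°; shift +167.2° → +136.6°.
+136.6° already lies in (−180°, 180°].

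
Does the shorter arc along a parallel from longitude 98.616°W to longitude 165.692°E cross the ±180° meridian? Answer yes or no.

Yes

Naïve |165.692 − -98.616| = 264.308° > 180°, so the shorter arc goes the other way round — across 180°.
Signed shortest Δλ = ((165.692 − -98.616 + 180) mod 360) − 180 = -95.692°.
Going west by 95.692° from -98.616° passes through 180° before reaching +165.692°.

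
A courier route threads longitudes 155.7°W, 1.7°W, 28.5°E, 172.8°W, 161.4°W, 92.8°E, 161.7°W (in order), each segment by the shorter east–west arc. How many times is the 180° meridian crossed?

3

Leg 1: -155.7° → -1.7°, shortest Δλ = 154.0° (east) — does not cross 180°.
Leg 2: -1.7° → +28.5°, shortest Δλ = 30.2° (east) — does not cross 180°.
Leg 3: +28.5° → -172.8°, shortest Δλ = 158.7° (east) — crosses 180°.
Leg 4: -172.8° → -161.4°, shortest Δλ = 11.4° (east) — does not cross 180°.
Leg 5: -161.4° → +92.8°, shortest Δλ = -105.8° (west) — crosses 180°.
Leg 6: +92.8° → -161.7°, shortest Δλ = 105.5° (east) — crosses 180°.
Total crossings: 3.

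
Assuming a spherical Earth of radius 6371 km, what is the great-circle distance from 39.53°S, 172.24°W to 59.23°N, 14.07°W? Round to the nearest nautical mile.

9363 nmi

Δλ = -14.07 − -172.24 = 158.17°.
Δφ = 59.23 − -39.53 = 98.76°.
a = sin²(Δφ/2) + cos φ₁ · cos φ₂ · sin²(Δλ/2) = 0.956588.
c = 2·atan2(√a, √(1−a)) = 2.72180 rad → d = 6371·c ≈ 17340.61 km ≈ 9363.18 nmi.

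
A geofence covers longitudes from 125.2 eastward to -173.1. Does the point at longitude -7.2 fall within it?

Band width going east from +125.2° to -173.1°: ((-173.1 − 125.2) mod 360) = 61.7°.
Offset of -7.2° east of the west edge: ((-7.2 − 125.2) mod 360) = 227.6°.
227.6° > 61.7° ⇒ outside.

No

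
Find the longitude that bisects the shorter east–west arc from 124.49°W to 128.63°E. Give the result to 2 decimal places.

177.93°W

Signed shortest Δλ from -124.49° to +128.63° is -106.88°.
Midpoint longitude = -124.49° + (-106.88°)/2 = -124.49° − 53.44° = -177.93°.
(The naïve average (-124.49 + +128.63)/2 = 2.07° is on the wrong side of the globe.)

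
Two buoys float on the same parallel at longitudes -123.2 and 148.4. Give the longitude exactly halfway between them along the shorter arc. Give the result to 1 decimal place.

-167.4°

Signed shortest Δλ from -123.2° to +148.4° is -88.4°.
Midpoint longitude = -123.2° + (-88.4°)/2 = -123.2° − 44.2° = -167.4°.
(The naïve average (-123.2 + +148.4)/2 = 12.6° is on the wrong side of the globe.)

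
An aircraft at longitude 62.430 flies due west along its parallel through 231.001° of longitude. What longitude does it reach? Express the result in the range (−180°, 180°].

-168.571°

Start at +62.430°; shift −231.001° → -168.571°.
-168.571° already lies in (−180°, 180°].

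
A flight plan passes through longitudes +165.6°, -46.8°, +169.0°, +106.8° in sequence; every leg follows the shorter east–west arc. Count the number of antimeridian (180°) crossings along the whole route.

Leg 1: +165.6° → -46.8°, shortest Δλ = 147.6° (east) — crosses 180°.
Leg 2: -46.8° → +169.0°, shortest Δλ = -144.2° (west) — crosses 180°.
Leg 3: +169.0° → +106.8°, shortest Δλ = -62.2° (west) — does not cross 180°.
Total crossings: 2.

2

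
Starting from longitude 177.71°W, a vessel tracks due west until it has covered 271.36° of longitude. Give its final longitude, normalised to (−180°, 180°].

89.07°W

Start at -177.71°; shift −271.36° → -449.07°.
-449.07° lies outside (−180°, 180°]; add 360° → -89.07°.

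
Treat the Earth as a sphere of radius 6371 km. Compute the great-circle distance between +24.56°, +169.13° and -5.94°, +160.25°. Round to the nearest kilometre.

Δλ = 160.25 − 169.13 = -8.88°.
Δφ = -5.94 − 24.56 = -30.50°.
a = sin²(Δφ/2) + cos φ₁ · cos φ₂ · sin²(Δλ/2) = 0.074607.
c = 2·atan2(√a, √(1−a)) = 0.55332 rad → d = 6371·c ≈ 3525.18 km.

3525 km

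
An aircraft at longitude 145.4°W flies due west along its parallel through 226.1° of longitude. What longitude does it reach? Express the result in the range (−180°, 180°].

Start at -145.4°; shift −226.1° → -371.5°.
-371.5° lies outside (−180°, 180°]; add 360° → -11.5°.

11.5°W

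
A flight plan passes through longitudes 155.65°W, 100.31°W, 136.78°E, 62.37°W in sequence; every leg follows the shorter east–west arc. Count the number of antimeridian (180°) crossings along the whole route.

2

Leg 1: -155.65° → -100.31°, shortest Δλ = 55.34° (east) — does not cross 180°.
Leg 2: -100.31° → +136.78°, shortest Δλ = -122.91° (west) — crosses 180°.
Leg 3: +136.78° → -62.37°, shortest Δλ = 160.85° (east) — crosses 180°.
Total crossings: 2.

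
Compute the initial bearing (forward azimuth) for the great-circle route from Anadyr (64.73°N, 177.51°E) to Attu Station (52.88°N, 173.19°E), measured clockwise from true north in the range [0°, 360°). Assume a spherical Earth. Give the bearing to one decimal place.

192.6°

Δλ = 173.19 − 177.51 = -4.32°.
θ = atan2( sin Δλ · cos φ₂ , cos φ₁ · sin φ₂ − sin φ₁ · cos φ₂ · cos Δλ )
  = atan2(-0.04546, -0.20380) = -167.426° → normalised to [0°, 360°): 192.574°.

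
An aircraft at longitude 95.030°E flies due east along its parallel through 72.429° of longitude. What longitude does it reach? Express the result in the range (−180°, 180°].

Start at +95.030°; shift +72.429° → +167.459°.
+167.459° already lies in (−180°, 180°].

167.459°E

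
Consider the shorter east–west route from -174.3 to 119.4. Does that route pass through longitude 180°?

Naïve |119.4 − -174.3| = 293.7° > 180°, so the shorter arc goes the other way round — across 180°.
Signed shortest Δλ = ((119.4 − -174.3 + 180) mod 360) − 180 = -66.3°.
Going west by 66.3° from -174.3° passes through 180° before reaching +119.4°.

Yes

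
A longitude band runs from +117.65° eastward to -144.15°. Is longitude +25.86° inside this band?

No

Band width going east from +117.65° to -144.15°: ((-144.15 − 117.65) mod 360) = 98.20°.
Offset of +25.86° east of the west edge: ((25.86 − 117.65) mod 360) = 268.21°.
268.21° > 98.20° ⇒ outside.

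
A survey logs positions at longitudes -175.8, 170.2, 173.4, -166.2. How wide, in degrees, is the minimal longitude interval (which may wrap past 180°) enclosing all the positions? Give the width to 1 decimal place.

Sort the longitudes: -175.8°, -166.2°, +170.2°, +173.4°.
Eastward gaps between consecutive values (wrapping around): 9.6°, 336.4°, 3.2°, 10.8°.
Largest gap = 336.4° ⇒ minimal covering band is its complement: 360° − 336.4° = 23.6°.
Band runs from +170.2° eastward to -166.2°, crossing the antimeridian.

23.6°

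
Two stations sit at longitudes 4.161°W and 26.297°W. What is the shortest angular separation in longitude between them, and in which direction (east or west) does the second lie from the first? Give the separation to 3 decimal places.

Raw difference: -26.297 − -4.161 = -22.136°.
Normalise into (−180°, 180°]: -22.136° stays -22.136°.
Negative ⇒ the second point lies to the west; separation 22.136°.

22.136° west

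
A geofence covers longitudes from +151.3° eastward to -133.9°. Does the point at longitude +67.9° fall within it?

No

Band width going east from +151.3° to -133.9°: ((-133.9 − 151.3) mod 360) = 74.8°.
Offset of +67.9° east of the west edge: ((67.9 − 151.3) mod 360) = 276.6°.
276.6° > 74.8° ⇒ outside.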